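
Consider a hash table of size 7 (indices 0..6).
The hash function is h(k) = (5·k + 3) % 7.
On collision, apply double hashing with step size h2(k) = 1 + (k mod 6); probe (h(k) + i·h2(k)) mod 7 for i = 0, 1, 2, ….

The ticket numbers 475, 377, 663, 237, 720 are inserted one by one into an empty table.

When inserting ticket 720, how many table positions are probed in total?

2

Insert 475: h=5, slot 5 empty → index 5.
Insert 377: h=5, h2=6, slot 5 occupied → index 4.
Insert 663: h=0, slot 0 empty → index 0.
Insert 237: h=5, h2=4, slot 5 occupied → index 2.
Insert 720: h=5, h2=1, slot 5 occupied → index 6.
Table: [663, -, 237, -, 377, 475, 720]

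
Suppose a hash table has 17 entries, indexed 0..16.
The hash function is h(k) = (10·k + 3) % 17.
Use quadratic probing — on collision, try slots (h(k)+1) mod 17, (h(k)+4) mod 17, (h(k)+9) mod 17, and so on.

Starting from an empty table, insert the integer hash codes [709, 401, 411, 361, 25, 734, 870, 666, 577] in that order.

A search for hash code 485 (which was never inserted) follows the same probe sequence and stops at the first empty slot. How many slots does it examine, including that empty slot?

3

Insert 709: h=4, slot 4 empty → index 4.
Insert 401: h=1, slot 1 empty → index 1.
Insert 411: h=16, slot 16 empty → index 16.
Insert 361: h=9, slot 9 empty → index 9.
Insert 25: h=15, slot 15 empty → index 15.
Insert 734: h=16, slot 16 occupied → index 0.
Insert 870: h=16, slots 16,0 occupied → index 3.
Insert 666: h=16, slots 16,0,3 occupied → index 8.
Insert 577: h=10, slot 10 empty → index 10.
Table: [734, 401, _, 870, 709, _, _, _, 666, 361, 577, _, _, _, _, 25, 411]
Lookup 485: h=8, probe 8,9,12 → slot 12 empty, not found.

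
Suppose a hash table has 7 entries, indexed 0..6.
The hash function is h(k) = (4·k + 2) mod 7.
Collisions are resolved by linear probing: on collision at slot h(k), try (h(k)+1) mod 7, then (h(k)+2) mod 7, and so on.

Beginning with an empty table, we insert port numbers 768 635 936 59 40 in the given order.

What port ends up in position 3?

936

768: h=1 -> slot 1
635: h=1, probe 1,2 -> slot 2
936: h=1, probe 1,2,3 -> slot 3
59: h=0 -> slot 0
40: h=1, probe 1,2,3,4 -> slot 4
Table: [59, 768, 635, 936, 40, —, —]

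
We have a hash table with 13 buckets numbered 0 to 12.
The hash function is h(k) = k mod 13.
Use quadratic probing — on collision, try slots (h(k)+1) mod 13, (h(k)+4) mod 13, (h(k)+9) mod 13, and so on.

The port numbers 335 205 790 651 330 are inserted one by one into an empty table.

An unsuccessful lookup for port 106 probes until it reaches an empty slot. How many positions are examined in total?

2

335: h=10 -> slot 10
205: h=10, probe 10,11 -> slot 11
790: h=10, probe 10,11,1 -> slot 1
651: h=1, probe 1,2 -> slot 2
330: h=5 -> slot 5
Table: [-, 790, 651, -, -, 330, -, -, -, -, 335, 205, -]
Lookup 106: h=2, probe 2,3 → slot 3 empty, not found.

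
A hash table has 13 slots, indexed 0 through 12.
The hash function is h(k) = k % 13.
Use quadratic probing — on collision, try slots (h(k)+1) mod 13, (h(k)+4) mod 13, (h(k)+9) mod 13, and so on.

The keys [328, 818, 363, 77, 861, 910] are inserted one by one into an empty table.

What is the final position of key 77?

8

Insert 328: h=3, slot 3 empty => index 3.
Insert 818: h=12, slot 12 empty => index 12.
Insert 363: h=12, slot 12 occupied => index 0.
Insert 77: h=12, slots 12,0,3 occupied => index 8.
Insert 861: h=3, slot 3 occupied => index 4.
Insert 910: h=0, slot 0 occupied => index 1.
Table: [363, 910, ∅, 328, 861, ∅, ∅, ∅, 77, ∅, ∅, ∅, 818]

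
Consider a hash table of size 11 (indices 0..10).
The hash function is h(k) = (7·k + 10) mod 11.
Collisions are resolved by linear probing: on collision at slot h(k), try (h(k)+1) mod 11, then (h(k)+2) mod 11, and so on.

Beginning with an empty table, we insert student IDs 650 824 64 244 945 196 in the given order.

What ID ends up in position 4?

945

650: h=6 -> slot 6
824: h=3 -> slot 3
64: h=7 -> slot 7
244: h=2 -> slot 2
945: h=3, probe 3,4 -> slot 4
196: h=7, probe 7,8 -> slot 8
Table: [—, —, 244, 824, 945, —, 650, 64, 196, —, —]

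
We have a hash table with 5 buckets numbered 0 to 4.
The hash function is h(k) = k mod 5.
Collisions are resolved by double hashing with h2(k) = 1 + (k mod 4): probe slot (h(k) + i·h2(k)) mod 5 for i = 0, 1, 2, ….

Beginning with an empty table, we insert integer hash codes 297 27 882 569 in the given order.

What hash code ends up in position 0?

882

297: h=2 → slot 2
27: h=2, h2=4, probe 2,1 → slot 1
882: h=2, h2=3, probe 2,0 → slot 0
569: h=4 → slot 4
Table: [882, 27, 297, ∅, 569]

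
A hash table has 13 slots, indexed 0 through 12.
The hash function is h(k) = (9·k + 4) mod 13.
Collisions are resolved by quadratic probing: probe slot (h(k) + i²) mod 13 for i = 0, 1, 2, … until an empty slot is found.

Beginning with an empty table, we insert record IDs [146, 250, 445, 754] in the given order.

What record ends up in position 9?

445

146 hashes to 5; slot 5 is free => place at 5.
250 hashes to 5; 5 taken => place at 6.
445 hashes to 5; 5,6 taken => place at 9.
754 hashes to 4; slot 4 is free => place at 4.
Table: [∅, ∅, ∅, ∅, 754, 146, 250, ∅, ∅, 445, ∅, ∅, ∅]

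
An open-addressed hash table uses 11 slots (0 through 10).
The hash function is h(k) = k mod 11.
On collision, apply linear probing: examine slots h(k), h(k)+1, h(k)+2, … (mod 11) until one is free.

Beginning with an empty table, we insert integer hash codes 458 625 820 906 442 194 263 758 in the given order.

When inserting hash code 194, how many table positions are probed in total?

Insert 458: h=7, slot 7 empty -> index 7.
Insert 625: h=9, slot 9 empty -> index 9.
Insert 820: h=6, slot 6 empty -> index 6.
Insert 906: h=4, slot 4 empty -> index 4.
Insert 442: h=2, slot 2 empty -> index 2.
Insert 194: h=7, slot 7 occupied -> index 8.
Insert 263: h=10, slot 10 empty -> index 10.
Insert 758: h=10, slot 10 occupied -> index 0.
Table: [758, _, 442, _, 906, _, 820, 458, 194, 625, 263]

2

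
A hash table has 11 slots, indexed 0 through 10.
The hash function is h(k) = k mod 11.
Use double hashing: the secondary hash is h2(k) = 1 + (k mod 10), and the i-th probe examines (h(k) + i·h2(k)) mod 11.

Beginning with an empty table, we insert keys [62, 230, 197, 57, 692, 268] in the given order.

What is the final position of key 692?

5

Insert 62: h=7, slot 7 empty → index 7.
Insert 230: h=10, slot 10 empty → index 10.
Insert 197: h=10, h2=8, slots 10,7 occupied → index 4.
Insert 57: h=2, slot 2 empty → index 2.
Insert 692: h=10, h2=3, slots 10,2 occupied → index 5.
Insert 268: h=4, h2=9, slots 4,2 occupied → index 0.
Table: [268, —, 57, —, 197, 692, —, 62, —, —, 230]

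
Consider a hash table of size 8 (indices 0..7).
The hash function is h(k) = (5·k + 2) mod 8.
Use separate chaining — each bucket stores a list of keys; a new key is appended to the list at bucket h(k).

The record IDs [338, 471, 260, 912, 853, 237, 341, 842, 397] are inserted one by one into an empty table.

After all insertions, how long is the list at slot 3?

Insert 338: h=4, bucket 4 empty -> new chain.
Insert 471: h=5, bucket 5 empty -> new chain.
Insert 260: h=6, bucket 6 empty -> new chain.
Insert 912: h=2, bucket 2 empty -> new chain.
Insert 853: h=3, bucket 3 empty -> new chain.
Insert 237: h=3, bucket 3 nonempty -> append to chain.
Insert 341: h=3, bucket 3 nonempty -> append to chain.
Insert 842: h=4, bucket 4 nonempty -> append to chain.
Insert 397: h=3, bucket 3 nonempty -> append to chain.
Final buckets:
0: -
1: -
2: 912
3: 853 -> 237 -> 341 -> 397
4: 338 -> 842
5: 471
6: 260
7: -

4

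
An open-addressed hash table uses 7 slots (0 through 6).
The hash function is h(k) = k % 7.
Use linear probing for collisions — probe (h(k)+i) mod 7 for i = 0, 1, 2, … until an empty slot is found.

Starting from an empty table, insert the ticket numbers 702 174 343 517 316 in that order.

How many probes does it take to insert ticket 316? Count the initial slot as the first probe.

702 hashes to 2; slot 2 is free → place at 2.
174 hashes to 6; slot 6 is free → place at 6.
343 hashes to 0; slot 0 is free → place at 0.
517 hashes to 6; 6,0 taken → place at 1.
316 hashes to 1; 1,2 taken → place at 3.
Table: [343, 517, 702, 316, ∅, ∅, 174]

3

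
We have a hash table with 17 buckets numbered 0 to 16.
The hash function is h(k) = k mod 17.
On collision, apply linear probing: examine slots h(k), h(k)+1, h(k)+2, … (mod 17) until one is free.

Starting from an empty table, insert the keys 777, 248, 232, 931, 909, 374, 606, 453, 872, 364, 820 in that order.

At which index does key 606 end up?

777: h=12 => slot 12
248: h=10 => slot 10
232: h=11 => slot 11
931: h=13 => slot 13
909: h=8 => slot 8
374: h=0 => slot 0
606: h=11, probe 11,12,13,14 => slot 14
453: h=11, probe 11,12,13,14,15 => slot 15
872: h=5 => slot 5
364: h=7 => slot 7
820: h=4 => slot 4
Table: [374, ∅, ∅, ∅, 820, 872, ∅, 364, 909, ∅, 248, 232, 777, 931, 606, 453, ∅]

14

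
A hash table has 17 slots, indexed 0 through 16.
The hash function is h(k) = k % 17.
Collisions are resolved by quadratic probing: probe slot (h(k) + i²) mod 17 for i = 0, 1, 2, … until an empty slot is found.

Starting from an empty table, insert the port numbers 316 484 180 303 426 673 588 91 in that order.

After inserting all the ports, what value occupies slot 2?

316: h=10 → slot 10
484: h=8 → slot 8
180: h=10, probe 10,11 → slot 11
303: h=14 → slot 14
426: h=1 → slot 1
673: h=10, probe 10,11,14,2 → slot 2
588: h=10, probe 10,11,14,2,9 → slot 9
91: h=6 → slot 6
Table: [., 426, 673, ., ., ., 91, ., 484, 588, 316, 180, ., ., 303, ., .]

673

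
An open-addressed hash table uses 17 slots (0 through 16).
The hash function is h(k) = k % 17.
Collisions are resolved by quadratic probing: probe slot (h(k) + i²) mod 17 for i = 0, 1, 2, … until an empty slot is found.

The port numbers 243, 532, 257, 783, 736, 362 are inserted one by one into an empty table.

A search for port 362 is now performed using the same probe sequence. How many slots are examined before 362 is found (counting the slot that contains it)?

Insert 243: h=5, slot 5 empty -> index 5.
Insert 532: h=5, slot 5 occupied -> index 6.
Insert 257: h=2, slot 2 empty -> index 2.
Insert 783: h=1, slot 1 empty -> index 1.
Insert 736: h=5, slots 5,6 occupied -> index 9.
Insert 362: h=5, slots 5,6,9 occupied -> index 14.
Table: [∅, 783, 257, ∅, ∅, 243, 532, ∅, ∅, 736, ∅, ∅, ∅, ∅, 362, ∅, ∅]
Lookup 362: h=5, probe 5,6,9,14 → found at 14.

4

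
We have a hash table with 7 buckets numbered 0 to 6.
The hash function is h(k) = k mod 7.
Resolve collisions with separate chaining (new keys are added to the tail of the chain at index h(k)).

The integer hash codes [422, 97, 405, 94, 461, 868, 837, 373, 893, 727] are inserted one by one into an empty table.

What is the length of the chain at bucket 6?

Insert 422: h=2, bucket 2 empty -> new chain.
Insert 97: h=6, bucket 6 empty -> new chain.
Insert 405: h=6, bucket 6 nonempty -> append to chain.
Insert 94: h=3, bucket 3 empty -> new chain.
Insert 461: h=6, bucket 6 nonempty -> append to chain.
Insert 868: h=0, bucket 0 empty -> new chain.
Insert 837: h=4, bucket 4 empty -> new chain.
Insert 373: h=2, bucket 2 nonempty -> append to chain.
Insert 893: h=4, bucket 4 nonempty -> append to chain.
Insert 727: h=6, bucket 6 nonempty -> append to chain.
Final buckets:
0: 868
1: —
2: 422 -> 373
3: 94
4: 837 -> 893
5: —
6: 97 -> 405 -> 461 -> 727

4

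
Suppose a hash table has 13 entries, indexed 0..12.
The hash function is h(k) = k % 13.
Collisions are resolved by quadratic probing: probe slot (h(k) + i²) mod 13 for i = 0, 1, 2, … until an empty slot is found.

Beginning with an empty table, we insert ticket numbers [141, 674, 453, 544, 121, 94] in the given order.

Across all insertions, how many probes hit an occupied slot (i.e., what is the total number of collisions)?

6

141: h=11 → slot 11
674: h=11, probe 11,12 → slot 12
453: h=11, probe 11,12,2 → slot 2
544: h=11, probe 11,12,2,7 → slot 7
121: h=4 → slot 4
94: h=3 → slot 3
Table: [—, —, 453, 94, 121, —, —, 544, —, —, —, 141, 674]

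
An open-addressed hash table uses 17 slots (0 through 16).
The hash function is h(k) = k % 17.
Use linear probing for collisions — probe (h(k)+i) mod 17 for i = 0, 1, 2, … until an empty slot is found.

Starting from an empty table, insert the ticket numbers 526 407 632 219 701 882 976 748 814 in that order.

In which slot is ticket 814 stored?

5

526: h=16 -> slot 16
407: h=16, probe 16,0 -> slot 0
632: h=3 -> slot 3
219: h=15 -> slot 15
701: h=4 -> slot 4
882: h=15, probe 15,16,0,1 -> slot 1
976: h=7 -> slot 7
748: h=0, probe 0,1,2 -> slot 2
814: h=15, probe 15,16,0,1,2,3,4,5 -> slot 5
Table: [407, 882, 748, 632, 701, 814, -, 976, -, -, -, -, -, -, -, 219, 526]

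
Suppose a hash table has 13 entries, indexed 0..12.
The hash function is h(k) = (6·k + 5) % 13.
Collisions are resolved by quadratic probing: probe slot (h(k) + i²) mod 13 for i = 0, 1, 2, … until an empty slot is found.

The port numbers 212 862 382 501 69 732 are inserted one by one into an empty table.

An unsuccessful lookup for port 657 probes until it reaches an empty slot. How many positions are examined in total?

212: h=3 → slot 3
862: h=3, probe 3,4 → slot 4
382: h=9 → slot 9
501: h=8 → slot 8
69: h=3, probe 3,4,7 → slot 7
732: h=3, probe 3,4,7,12 → slot 12
Table: [_, _, _, 212, 862, _, _, 69, 501, 382, _, _, 732]
Lookup 657: h=8, probe 8,9,12,4,11 → slot 11 empty, not found.

5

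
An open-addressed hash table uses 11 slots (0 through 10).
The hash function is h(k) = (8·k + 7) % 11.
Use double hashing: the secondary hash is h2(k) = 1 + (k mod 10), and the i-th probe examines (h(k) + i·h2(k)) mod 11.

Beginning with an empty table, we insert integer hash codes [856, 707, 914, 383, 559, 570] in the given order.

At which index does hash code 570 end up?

856: h=2 => slot 2
707: h=9 => slot 9
914: h=4 => slot 4
383: h=2, h2=4, probe 2,6 => slot 6
559: h=2, h2=10, probe 2,1 => slot 1
570: h=2, h2=1, probe 2,3 => slot 3
Table: [_, 559, 856, 570, 914, _, 383, _, _, 707, _]

3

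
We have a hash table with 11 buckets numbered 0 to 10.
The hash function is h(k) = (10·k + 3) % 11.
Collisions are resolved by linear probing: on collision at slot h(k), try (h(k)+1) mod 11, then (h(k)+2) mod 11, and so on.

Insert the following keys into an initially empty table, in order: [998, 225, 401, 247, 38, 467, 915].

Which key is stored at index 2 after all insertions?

998 hashes to 6; slot 6 is free → place at 6.
225 hashes to 9; slot 9 is free → place at 9.
401 hashes to 9; 9 taken → place at 10.
247 hashes to 9; 9,10 taken → place at 0.
38 hashes to 9; 9,10,0 taken → place at 1.
467 hashes to 9; 9,10,0,1 taken → place at 2.
915 hashes to 1; 1,2 taken → place at 3.
Table: [247, 38, 467, 915, ., ., 998, ., ., 225, 401]

467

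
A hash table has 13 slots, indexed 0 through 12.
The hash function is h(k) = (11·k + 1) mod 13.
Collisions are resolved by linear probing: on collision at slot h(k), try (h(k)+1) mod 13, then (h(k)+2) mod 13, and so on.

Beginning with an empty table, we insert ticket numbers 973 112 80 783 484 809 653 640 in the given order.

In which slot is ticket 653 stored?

0

973: h=5 → slot 5
112: h=11 → slot 11
80: h=10 → slot 10
783: h=8 → slot 8
484: h=8, probe 8,9 → slot 9
809: h=8, probe 8,9,10,11,12 → slot 12
653: h=8, probe 8,9,10,11,12,0 → slot 0
640: h=8, probe 8,9,10,11,12,0,1 → slot 1
Table: [653, 640, ., ., ., 973, ., ., 783, 484, 80, 112, 809]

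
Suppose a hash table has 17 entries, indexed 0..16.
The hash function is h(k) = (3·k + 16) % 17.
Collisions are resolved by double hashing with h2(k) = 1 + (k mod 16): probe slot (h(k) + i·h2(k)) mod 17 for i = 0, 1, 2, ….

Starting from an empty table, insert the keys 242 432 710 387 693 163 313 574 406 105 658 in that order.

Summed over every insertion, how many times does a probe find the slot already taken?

8

242 hashes to 11; slot 11 is free => place at 11.
432 hashes to 3; slot 3 is free => place at 3.
710 hashes to 4; slot 4 is free => place at 4.
387 hashes to 4, h2=4; 4 taken => place at 8.
693 hashes to 4, h2=6; 4 taken => place at 10.
163 hashes to 12; slot 12 is free => place at 12.
313 hashes to 3, h2=10; 3 taken => place at 13.
574 hashes to 4, h2=15; 4 taken => place at 2.
406 hashes to 10, h2=7; 10 taken => place at 0.
105 hashes to 8, h2=10; 8 taken => place at 1.
658 hashes to 1, h2=3; 1,4 taken => place at 7.
Table: [406, 105, 574, 432, 710, ∅, ∅, 658, 387, ∅, 693, 242, 163, 313, ∅, ∅, ∅]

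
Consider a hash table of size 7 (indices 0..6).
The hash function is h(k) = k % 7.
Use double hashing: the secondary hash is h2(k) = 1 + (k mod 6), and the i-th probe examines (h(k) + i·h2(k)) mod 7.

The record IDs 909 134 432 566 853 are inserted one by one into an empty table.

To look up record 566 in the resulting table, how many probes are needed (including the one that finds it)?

909 hashes to 6; slot 6 is free → place at 6.
134 hashes to 1; slot 1 is free → place at 1.
432 hashes to 5; slot 5 is free → place at 5.
566 hashes to 6, h2=3; 6 taken → place at 2.
853 hashes to 6, h2=2; 6,1 taken → place at 3.
Table: [—, 134, 566, 853, —, 432, 909]
Lookup 566: h=6, h2=3, probe 6,2 → found at 2.

2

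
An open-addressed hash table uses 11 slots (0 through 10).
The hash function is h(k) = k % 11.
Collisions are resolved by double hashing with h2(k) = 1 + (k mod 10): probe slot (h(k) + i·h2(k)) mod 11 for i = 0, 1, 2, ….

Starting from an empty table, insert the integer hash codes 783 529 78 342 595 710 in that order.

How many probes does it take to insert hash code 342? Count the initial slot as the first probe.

Insert 783: h=2, slot 2 empty → index 2.
Insert 529: h=1, slot 1 empty → index 1.
Insert 78: h=1, h2=9, slot 1 occupied → index 10.
Insert 342: h=1, h2=3, slot 1 occupied → index 4.
Insert 595: h=1, h2=6, slot 1 occupied → index 7.
Insert 710: h=6, slot 6 empty → index 6.
Table: [., 529, 783, ., 342, ., 710, 595, ., ., 78]

2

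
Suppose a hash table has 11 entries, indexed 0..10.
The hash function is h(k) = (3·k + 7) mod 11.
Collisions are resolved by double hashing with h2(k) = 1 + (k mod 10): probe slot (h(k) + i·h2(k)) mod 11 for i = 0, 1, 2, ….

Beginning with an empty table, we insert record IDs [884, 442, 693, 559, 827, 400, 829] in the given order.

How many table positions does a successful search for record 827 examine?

2

Insert 884: h=8, slot 8 empty => index 8.
Insert 442: h=2, slot 2 empty => index 2.
Insert 693: h=7, slot 7 empty => index 7.
Insert 559: h=1, slot 1 empty => index 1.
Insert 827: h=2, h2=8, slot 2 occupied => index 10.
Insert 400: h=8, h2=1, slot 8 occupied => index 9.
Insert 829: h=8, h2=10, slots 8,7 occupied => index 6.
Table: [∅, 559, 442, ∅, ∅, ∅, 829, 693, 884, 400, 827]
Lookup 827: h=2, h2=8, probe 2,10 → found at 10.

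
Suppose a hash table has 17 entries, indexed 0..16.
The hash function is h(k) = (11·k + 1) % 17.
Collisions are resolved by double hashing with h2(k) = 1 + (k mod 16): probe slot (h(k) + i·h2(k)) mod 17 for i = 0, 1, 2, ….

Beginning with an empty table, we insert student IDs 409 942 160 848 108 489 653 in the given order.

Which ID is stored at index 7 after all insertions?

653

409: h=12 => slot 12
942: h=10 => slot 10
160: h=10, h2=1, probe 10,11 => slot 11
848: h=13 => slot 13
108: h=16 => slot 16
489: h=8 => slot 8
653: h=10, h2=14, probe 10,7 => slot 7
Table: [., ., ., ., ., ., ., 653, 489, ., 942, 160, 409, 848, ., ., 108]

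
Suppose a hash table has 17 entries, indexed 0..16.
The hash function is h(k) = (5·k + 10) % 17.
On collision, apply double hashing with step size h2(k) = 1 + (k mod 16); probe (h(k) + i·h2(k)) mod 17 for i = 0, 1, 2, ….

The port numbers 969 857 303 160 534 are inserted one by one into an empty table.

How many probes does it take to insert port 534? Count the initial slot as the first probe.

969 hashes to 10; slot 10 is free → place at 10.
857 hashes to 11; slot 11 is free → place at 11.
303 hashes to 12; slot 12 is free → place at 12.
160 hashes to 11, h2=1; 11,12 taken → place at 13.
534 hashes to 11, h2=7; 11 taken → place at 1.
Table: [∅, 534, ∅, ∅, ∅, ∅, ∅, ∅, ∅, ∅, 969, 857, 303, 160, ∅, ∅, ∅]

2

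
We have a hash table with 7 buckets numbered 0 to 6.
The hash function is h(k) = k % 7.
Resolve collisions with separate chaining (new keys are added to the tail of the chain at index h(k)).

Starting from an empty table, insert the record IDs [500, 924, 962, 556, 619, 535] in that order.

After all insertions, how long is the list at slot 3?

Insert 500: h=3, bucket 3 empty → new chain.
Insert 924: h=0, bucket 0 empty → new chain.
Insert 962: h=3, bucket 3 nonempty → append to chain.
Insert 556: h=3, bucket 3 nonempty → append to chain.
Insert 619: h=3, bucket 3 nonempty → append to chain.
Insert 535: h=3, bucket 3 nonempty → append to chain.
Final buckets:
0: 924
1: _
2: _
3: 500 -> 962 -> 556 -> 619 -> 535
4: _
5: _
6: _

5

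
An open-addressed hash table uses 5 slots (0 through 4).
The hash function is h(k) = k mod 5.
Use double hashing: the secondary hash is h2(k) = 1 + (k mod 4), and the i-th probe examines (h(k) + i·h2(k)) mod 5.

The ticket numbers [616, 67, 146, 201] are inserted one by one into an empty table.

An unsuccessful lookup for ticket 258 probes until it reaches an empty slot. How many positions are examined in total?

5

Insert 616: h=1, slot 1 empty → index 1.
Insert 67: h=2, slot 2 empty → index 2.
Insert 146: h=1, h2=3, slot 1 occupied → index 4.
Insert 201: h=1, h2=2, slot 1 occupied → index 3.
Table: [_, 616, 67, 201, 146]
Lookup 258: h=3, h2=3, probe 3,1,4,2,0 → slot 0 empty, not found.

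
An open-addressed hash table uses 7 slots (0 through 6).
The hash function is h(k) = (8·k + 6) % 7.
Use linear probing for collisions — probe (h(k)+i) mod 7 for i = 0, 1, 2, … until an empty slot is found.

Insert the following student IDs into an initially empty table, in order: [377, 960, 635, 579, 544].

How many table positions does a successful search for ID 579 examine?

377 hashes to 5; slot 5 is free => place at 5.
960 hashes to 0; slot 0 is free => place at 0.
635 hashes to 4; slot 4 is free => place at 4.
579 hashes to 4; 4,5 taken => place at 6.
544 hashes to 4; 4,5,6,0 taken => place at 1.
Table: [960, 544, -, -, 635, 377, 579]
Lookup 579: h=4, probe 4,5,6 → found at 6.

3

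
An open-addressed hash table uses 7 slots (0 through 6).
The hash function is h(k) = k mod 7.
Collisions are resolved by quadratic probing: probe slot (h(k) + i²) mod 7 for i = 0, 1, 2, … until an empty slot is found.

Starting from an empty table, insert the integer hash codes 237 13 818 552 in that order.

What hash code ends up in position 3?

237: h=6 => slot 6
13: h=6, probe 6,0 => slot 0
818: h=6, probe 6,0,3 => slot 3
552: h=6, probe 6,0,3,1 => slot 1
Table: [13, 552, ∅, 818, ∅, ∅, 237]

818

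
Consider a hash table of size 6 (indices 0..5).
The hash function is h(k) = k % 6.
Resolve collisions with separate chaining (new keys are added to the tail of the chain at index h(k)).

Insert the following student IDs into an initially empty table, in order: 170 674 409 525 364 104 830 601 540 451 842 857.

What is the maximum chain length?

170 → bucket 2
674 → bucket 2 (collision)
409 → bucket 1
525 → bucket 3
364 → bucket 4
104 → bucket 2 (collision)
830 → bucket 2 (collision)
601 → bucket 1 (collision)
540 → bucket 0
451 → bucket 1 (collision)
842 → bucket 2 (collision)
857 → bucket 5
Final buckets:
0: 540
1: 409 -> 601 -> 451
2: 170 -> 674 -> 104 -> 830 -> 842
3: 525
4: 364
5: 857

5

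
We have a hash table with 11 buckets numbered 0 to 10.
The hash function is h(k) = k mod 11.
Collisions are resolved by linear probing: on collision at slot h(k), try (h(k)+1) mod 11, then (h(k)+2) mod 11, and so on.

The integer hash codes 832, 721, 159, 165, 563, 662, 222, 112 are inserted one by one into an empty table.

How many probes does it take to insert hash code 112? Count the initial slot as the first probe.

7

832 hashes to 7; slot 7 is free => place at 7.
721 hashes to 6; slot 6 is free => place at 6.
159 hashes to 5; slot 5 is free => place at 5.
165 hashes to 0; slot 0 is free => place at 0.
563 hashes to 2; slot 2 is free => place at 2.
662 hashes to 2; 2 taken => place at 3.
222 hashes to 2; 2,3 taken => place at 4.
112 hashes to 2; 2,3,4,5,6,7 taken => place at 8.
Table: [165, ∅, 563, 662, 222, 159, 721, 832, 112, ∅, ∅]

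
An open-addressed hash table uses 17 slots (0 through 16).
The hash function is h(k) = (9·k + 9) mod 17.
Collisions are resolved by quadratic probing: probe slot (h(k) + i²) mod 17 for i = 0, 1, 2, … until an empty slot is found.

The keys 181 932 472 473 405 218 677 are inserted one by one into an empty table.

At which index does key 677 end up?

15

181 hashes to 6; slot 6 is free → place at 6.
932 hashes to 16; slot 16 is free → place at 16.
472 hashes to 7; slot 7 is free → place at 7.
473 hashes to 16; 16 taken → place at 0.
405 hashes to 16; 16,0 taken → place at 3.
218 hashes to 16; 16,0,3 taken → place at 8.
677 hashes to 16; 16,0,3,8 taken → place at 15.
Table: [473, —, —, 405, —, —, 181, 472, 218, —, —, —, —, —, —, 677, 932]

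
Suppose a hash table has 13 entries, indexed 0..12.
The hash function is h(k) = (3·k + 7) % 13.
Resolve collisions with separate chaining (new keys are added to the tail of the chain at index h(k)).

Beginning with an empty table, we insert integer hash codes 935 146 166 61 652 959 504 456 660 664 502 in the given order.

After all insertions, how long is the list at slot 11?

4

Insert 935: h=4, bucket 4 empty → new chain.
Insert 146: h=3, bucket 3 empty → new chain.
Insert 166: h=11, bucket 11 empty → new chain.
Insert 61: h=8, bucket 8 empty → new chain.
Insert 652: h=0, bucket 0 empty → new chain.
Insert 959: h=11, bucket 11 nonempty → append to chain.
Insert 504: h=11, bucket 11 nonempty → append to chain.
Insert 456: h=10, bucket 10 empty → new chain.
Insert 660: h=11, bucket 11 nonempty → append to chain.
Insert 664: h=10, bucket 10 nonempty → append to chain.
Insert 502: h=5, bucket 5 empty → new chain.
Final buckets:
0: 652
1: -
2: -
3: 146
4: 935
5: 502
6: -
7: -
8: 61
9: -
10: 456 -> 664
11: 166 -> 959 -> 504 -> 660
12: -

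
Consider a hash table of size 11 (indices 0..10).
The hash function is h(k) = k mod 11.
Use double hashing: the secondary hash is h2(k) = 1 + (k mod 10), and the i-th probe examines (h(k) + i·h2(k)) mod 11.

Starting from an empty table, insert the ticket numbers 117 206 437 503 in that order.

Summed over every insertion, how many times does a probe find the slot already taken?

2

117 hashes to 7; slot 7 is free => place at 7.
206 hashes to 8; slot 8 is free => place at 8.
437 hashes to 8, h2=8; 8 taken => place at 5.
503 hashes to 8, h2=4; 8 taken => place at 1.
Table: [_, 503, _, _, _, 437, _, 117, 206, _, _]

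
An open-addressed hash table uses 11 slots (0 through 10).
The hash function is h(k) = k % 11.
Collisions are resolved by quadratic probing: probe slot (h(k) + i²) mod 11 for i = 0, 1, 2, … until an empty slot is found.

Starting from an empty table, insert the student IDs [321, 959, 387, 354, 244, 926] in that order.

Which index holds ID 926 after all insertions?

5

Insert 321: h=2, slot 2 empty → index 2.
Insert 959: h=2, slot 2 occupied → index 3.
Insert 387: h=2, slots 2,3 occupied → index 6.
Insert 354: h=2, slots 2,3,6 occupied → index 0.
Insert 244: h=2, slots 2,3,6,0 occupied → index 7.
Insert 926: h=2, slots 2,3,6,0,7 occupied → index 5.
Table: [354, _, 321, 959, _, 926, 387, 244, _, _, _]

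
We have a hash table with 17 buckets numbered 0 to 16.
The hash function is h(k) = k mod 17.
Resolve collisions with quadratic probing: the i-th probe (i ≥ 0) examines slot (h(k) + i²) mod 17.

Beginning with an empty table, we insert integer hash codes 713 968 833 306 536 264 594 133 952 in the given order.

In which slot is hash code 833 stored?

Insert 713: h=16, slot 16 empty => index 16.
Insert 968: h=16, slot 16 occupied => index 0.
Insert 833: h=0, slot 0 occupied => index 1.
Insert 306: h=0, slots 0,1 occupied => index 4.
Insert 536: h=9, slot 9 empty => index 9.
Insert 264: h=9, slot 9 occupied => index 10.
Insert 594: h=16, slots 16,0 occupied => index 3.
Insert 133: h=14, slot 14 empty => index 14.
Insert 952: h=0, slots 0,1,4,9,16 occupied => index 8.
Table: [968, 833, -, 594, 306, -, -, -, 952, 536, 264, -, -, -, 133, -, 713]

1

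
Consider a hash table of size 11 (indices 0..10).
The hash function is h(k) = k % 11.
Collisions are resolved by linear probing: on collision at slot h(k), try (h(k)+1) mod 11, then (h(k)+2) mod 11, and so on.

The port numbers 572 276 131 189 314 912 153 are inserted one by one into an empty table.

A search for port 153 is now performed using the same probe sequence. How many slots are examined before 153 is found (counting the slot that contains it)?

572 hashes to 0; slot 0 is free => place at 0.
276 hashes to 1; slot 1 is free => place at 1.
131 hashes to 10; slot 10 is free => place at 10.
189 hashes to 2; slot 2 is free => place at 2.
314 hashes to 6; slot 6 is free => place at 6.
912 hashes to 10; 10,0,1,2 taken => place at 3.
153 hashes to 10; 10,0,1,2,3 taken => place at 4.
Table: [572, 276, 189, 912, 153, ., 314, ., ., ., 131]
Lookup 153: h=10, probe 10,0,1,2,3,4 → found at 4.

6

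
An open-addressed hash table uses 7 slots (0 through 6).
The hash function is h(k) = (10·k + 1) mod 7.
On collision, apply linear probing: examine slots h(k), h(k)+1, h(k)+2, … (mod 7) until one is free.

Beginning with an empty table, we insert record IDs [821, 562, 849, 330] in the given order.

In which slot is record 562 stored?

1

821: h=0 -> slot 0
562: h=0, probe 0,1 -> slot 1
849: h=0, probe 0,1,2 -> slot 2
330: h=4 -> slot 4
Table: [821, 562, 849, —, 330, —, —]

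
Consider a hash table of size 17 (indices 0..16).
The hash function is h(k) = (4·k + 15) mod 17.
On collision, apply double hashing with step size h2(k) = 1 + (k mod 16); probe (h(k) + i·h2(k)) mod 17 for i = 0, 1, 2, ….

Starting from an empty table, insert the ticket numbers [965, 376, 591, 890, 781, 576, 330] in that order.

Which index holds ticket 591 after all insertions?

965: h=16 -> slot 16
376: h=6 -> slot 6
591: h=16, h2=16, probe 16,15 -> slot 15
890: h=5 -> slot 5
781: h=11 -> slot 11
576: h=7 -> slot 7
330: h=9 -> slot 9
Table: [_, _, _, _, _, 890, 376, 576, _, 330, _, 781, _, _, _, 591, 965]

15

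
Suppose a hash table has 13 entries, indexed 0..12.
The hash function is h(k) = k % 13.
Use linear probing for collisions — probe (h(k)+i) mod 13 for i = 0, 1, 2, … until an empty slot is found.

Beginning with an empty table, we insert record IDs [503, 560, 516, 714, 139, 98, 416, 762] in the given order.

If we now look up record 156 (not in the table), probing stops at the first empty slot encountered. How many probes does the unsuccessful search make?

503: h=9 => slot 9
560: h=1 => slot 1
516: h=9, probe 9,10 => slot 10
714: h=12 => slot 12
139: h=9, probe 9,10,11 => slot 11
98: h=7 => slot 7
416: h=0 => slot 0
762: h=8 => slot 8
Table: [416, 560, ., ., ., ., ., 98, 762, 503, 516, 139, 714]
Lookup 156: h=0, probe 0,1,2 → slot 2 empty, not found.

3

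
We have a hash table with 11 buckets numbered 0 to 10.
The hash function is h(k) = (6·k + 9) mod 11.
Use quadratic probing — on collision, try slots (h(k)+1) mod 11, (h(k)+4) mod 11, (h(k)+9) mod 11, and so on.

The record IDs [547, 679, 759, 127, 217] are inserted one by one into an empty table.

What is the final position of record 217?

6

Insert 547: h=2, slot 2 empty → index 2.
Insert 679: h=2, slot 2 occupied → index 3.
Insert 759: h=9, slot 9 empty → index 9.
Insert 127: h=1, slot 1 empty → index 1.
Insert 217: h=2, slots 2,3 occupied → index 6.
Table: [∅, 127, 547, 679, ∅, ∅, 217, ∅, ∅, 759, ∅]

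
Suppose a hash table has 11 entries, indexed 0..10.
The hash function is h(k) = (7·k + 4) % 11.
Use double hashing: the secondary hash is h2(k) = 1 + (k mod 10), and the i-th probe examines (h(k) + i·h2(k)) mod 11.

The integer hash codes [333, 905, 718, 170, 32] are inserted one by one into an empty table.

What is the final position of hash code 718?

1

333: h=3 -> slot 3
905: h=3, h2=6, probe 3,9 -> slot 9
718: h=3, h2=9, probe 3,1 -> slot 1
170: h=6 -> slot 6
32: h=8 -> slot 8
Table: [-, 718, -, 333, -, -, 170, -, 32, 905, -]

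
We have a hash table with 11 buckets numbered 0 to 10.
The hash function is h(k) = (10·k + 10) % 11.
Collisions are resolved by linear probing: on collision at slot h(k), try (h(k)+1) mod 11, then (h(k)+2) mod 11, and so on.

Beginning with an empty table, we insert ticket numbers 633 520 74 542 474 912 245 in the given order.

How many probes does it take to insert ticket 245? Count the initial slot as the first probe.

633 hashes to 4; slot 4 is free => place at 4.
520 hashes to 7; slot 7 is free => place at 7.
74 hashes to 2; slot 2 is free => place at 2.
542 hashes to 7; 7 taken => place at 8.
474 hashes to 9; slot 9 is free => place at 9.
912 hashes to 0; slot 0 is free => place at 0.
245 hashes to 7; 7,8,9 taken => place at 10.
Table: [912, ., 74, ., 633, ., ., 520, 542, 474, 245]

4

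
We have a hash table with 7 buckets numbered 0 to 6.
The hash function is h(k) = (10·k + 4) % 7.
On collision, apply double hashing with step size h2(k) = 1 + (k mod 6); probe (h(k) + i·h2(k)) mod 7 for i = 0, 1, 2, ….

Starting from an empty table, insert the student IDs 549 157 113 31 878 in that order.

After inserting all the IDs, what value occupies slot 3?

549: h=6 → slot 6
157: h=6, h2=2, probe 6,1 → slot 1
113: h=0 → slot 0
31: h=6, h2=2, probe 6,1,3 → slot 3
878: h=6, h2=3, probe 6,2 → slot 2
Table: [113, 157, 878, 31, _, _, 549]

31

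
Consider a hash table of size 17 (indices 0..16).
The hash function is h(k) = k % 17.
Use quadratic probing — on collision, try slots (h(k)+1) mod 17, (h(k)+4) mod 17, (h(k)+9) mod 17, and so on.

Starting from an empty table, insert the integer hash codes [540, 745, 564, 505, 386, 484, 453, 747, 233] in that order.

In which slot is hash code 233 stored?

4

Insert 540: h=13, slot 13 empty => index 13.
Insert 745: h=14, slot 14 empty => index 14.
Insert 564: h=3, slot 3 empty => index 3.
Insert 505: h=12, slot 12 empty => index 12.
Insert 386: h=12, slots 12,13 occupied => index 16.
Insert 484: h=8, slot 8 empty => index 8.
Insert 453: h=11, slot 11 empty => index 11.
Insert 747: h=16, slot 16 occupied => index 0.
Insert 233: h=12, slots 12,13,16 occupied => index 4.
Table: [747, -, -, 564, 233, -, -, -, 484, -, -, 453, 505, 540, 745, -, 386]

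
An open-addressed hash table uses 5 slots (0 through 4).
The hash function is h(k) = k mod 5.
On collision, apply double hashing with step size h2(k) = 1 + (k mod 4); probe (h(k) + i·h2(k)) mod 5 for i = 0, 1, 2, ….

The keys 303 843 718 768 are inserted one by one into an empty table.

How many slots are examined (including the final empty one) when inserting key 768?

2

303: h=3 → slot 3
843: h=3, h2=4, probe 3,2 → slot 2
718: h=3, h2=3, probe 3,1 → slot 1
768: h=3, h2=1, probe 3,4 → slot 4
Table: [., 718, 843, 303, 768]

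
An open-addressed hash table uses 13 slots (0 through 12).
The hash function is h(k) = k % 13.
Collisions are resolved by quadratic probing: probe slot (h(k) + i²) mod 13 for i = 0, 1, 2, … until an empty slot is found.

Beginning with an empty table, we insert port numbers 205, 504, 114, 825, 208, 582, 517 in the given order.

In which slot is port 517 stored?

205 hashes to 10; slot 10 is free => place at 10.
504 hashes to 10; 10 taken => place at 11.
114 hashes to 10; 10,11 taken => place at 1.
825 hashes to 6; slot 6 is free => place at 6.
208 hashes to 0; slot 0 is free => place at 0.
582 hashes to 10; 10,11,1,6,0 taken => place at 9.
517 hashes to 10; 10,11,1,6,0,9 taken => place at 7.
Table: [208, 114, -, -, -, -, 825, 517, -, 582, 205, 504, -]

7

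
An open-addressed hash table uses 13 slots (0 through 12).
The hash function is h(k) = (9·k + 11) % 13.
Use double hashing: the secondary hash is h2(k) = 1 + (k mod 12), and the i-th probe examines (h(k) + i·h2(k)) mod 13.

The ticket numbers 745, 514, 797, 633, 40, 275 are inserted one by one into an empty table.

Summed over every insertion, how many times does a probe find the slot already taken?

2

745 hashes to 8; slot 8 is free -> place at 8.
514 hashes to 9; slot 9 is free -> place at 9.
797 hashes to 8, h2=6; 8 taken -> place at 1.
633 hashes to 1, h2=10; 1 taken -> place at 11.
40 hashes to 7; slot 7 is free -> place at 7.
275 hashes to 3; slot 3 is free -> place at 3.
Table: [_, 797, _, 275, _, _, _, 40, 745, 514, _, 633, _]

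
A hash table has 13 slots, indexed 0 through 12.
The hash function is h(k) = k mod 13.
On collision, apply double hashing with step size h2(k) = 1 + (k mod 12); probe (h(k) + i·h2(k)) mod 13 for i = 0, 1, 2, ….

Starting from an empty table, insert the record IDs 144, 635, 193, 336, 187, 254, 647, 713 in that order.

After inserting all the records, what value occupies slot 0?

193

144 hashes to 1; slot 1 is free -> place at 1.
635 hashes to 11; slot 11 is free -> place at 11.
193 hashes to 11, h2=2; 11 taken -> place at 0.
336 hashes to 11, h2=1; 11 taken -> place at 12.
187 hashes to 5; slot 5 is free -> place at 5.
254 hashes to 7; slot 7 is free -> place at 7.
647 hashes to 10; slot 10 is free -> place at 10.
713 hashes to 11, h2=6; 11 taken -> place at 4.
Table: [193, 144, ., ., 713, 187, ., 254, ., ., 647, 635, 336]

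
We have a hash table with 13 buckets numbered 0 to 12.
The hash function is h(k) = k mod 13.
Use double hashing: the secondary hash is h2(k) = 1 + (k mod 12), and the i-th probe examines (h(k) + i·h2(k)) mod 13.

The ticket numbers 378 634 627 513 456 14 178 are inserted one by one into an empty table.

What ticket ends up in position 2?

456

378 hashes to 1; slot 1 is free → place at 1.
634 hashes to 10; slot 10 is free → place at 10.
627 hashes to 3; slot 3 is free → place at 3.
513 hashes to 6; slot 6 is free → place at 6.
456 hashes to 1, h2=1; 1 taken → place at 2.
14 hashes to 1, h2=3; 1 taken → place at 4.
178 hashes to 9; slot 9 is free → place at 9.
Table: [—, 378, 456, 627, 14, —, 513, —, —, 178, 634, —, —]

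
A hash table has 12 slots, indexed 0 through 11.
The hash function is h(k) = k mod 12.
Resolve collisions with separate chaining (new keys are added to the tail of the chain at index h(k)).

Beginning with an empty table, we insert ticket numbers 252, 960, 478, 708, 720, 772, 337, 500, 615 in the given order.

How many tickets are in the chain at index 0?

4

252 → bucket 0
960 → bucket 0 (collision)
478 → bucket 10
708 → bucket 0 (collision)
720 → bucket 0 (collision)
772 → bucket 4
337 → bucket 1
500 → bucket 8
615 → bucket 3
Final buckets:
0: 252 -> 960 -> 708 -> 720
1: 337
2: ∅
3: 615
4: 772
5: ∅
6: ∅
7: ∅
8: 500
9: ∅
10: 478
11: ∅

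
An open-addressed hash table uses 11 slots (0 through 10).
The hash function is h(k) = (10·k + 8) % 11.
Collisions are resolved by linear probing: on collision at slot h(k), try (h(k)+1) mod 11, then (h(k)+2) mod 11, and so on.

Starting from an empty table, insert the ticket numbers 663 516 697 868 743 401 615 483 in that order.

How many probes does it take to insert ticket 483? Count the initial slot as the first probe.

4

Insert 663: h=5, slot 5 empty => index 5.
Insert 516: h=9, slot 9 empty => index 9.
Insert 697: h=4, slot 4 empty => index 4.
Insert 868: h=9, slot 9 occupied => index 10.
Insert 743: h=2, slot 2 empty => index 2.
Insert 401: h=3, slot 3 empty => index 3.
Insert 615: h=9, slots 9,10 occupied => index 0.
Insert 483: h=9, slots 9,10,0 occupied => index 1.
Table: [615, 483, 743, 401, 697, 663, _, _, _, 516, 868]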